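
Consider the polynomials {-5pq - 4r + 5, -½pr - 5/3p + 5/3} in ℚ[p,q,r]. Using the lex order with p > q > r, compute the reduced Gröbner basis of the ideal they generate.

G = {pr + 10/3p - 10/3, q + 6/25r² + ½r - 1}

f_1 = -5pq - 4r + 5, LT = pq.
f_2 = -½pr - 5/3p + 5/3, LT = pr.

S(f_1,f_2): lcm = pqr. S = -10/3pq + 10/3q + ⅘r² - r.
  reduce S modulo (f_1, f_2):
  remainder 10/3q + ⅘r² + 5/3r - 10/3 ≠ 0; add g_3 = 10/3q + ⅘r² + 5/3r - 10/3 to the basis.

The other S-polynomials (S(f_1,g_3), S(f_2,g_3)) all reduce to 0 modulo the current basis, so we have a Gröbner basis.
Inter-reduce: drop elements whose leading term is divisible by another's, tail-reduce, and make monic.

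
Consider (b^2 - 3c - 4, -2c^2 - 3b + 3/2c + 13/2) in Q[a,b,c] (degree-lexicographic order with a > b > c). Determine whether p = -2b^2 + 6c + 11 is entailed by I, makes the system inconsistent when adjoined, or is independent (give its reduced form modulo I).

First compute the reduced Gröbner basis of I by Buchberger's algorithm.
f_1 = b^2 - 3c - 4, LT = b^2.
f_2 = -2c^2 - 3b + 3/2c + 13/2, LT = c^2.

The S-polynomials (S(f_1,f_2)) all reduce to 0 modulo the current basis, so we have a Gröbner basis.
Inter-reduce: drop elements whose leading term is divisible by another's, tail-reduce, and make monic.
Reduced Gröbner basis: {b^2 - 3c - 4, c^2 + 3/2b - 3/4c - 13/4}.
Label its elements g_1 = b^2 - 3c - 4, g_2 = c^2 + 3/2b - 3/4c - 13/4.

Reduce p = -2b^2 + 6c + 11 modulo G:
  leading term b^2: subtract (-2)·g_1 from -2b^2 + 6c + 11 → 3
  leading term 1: no divisor's leading term divides it; move 3 to the remainder.
  normal form = 3.
The normal form is nonzero, so p ∉ I. Since p minus its normal form lies in I, I + (p) = I + (r) where r = 3; decide whether this ideal is the whole ring.
Here r = 3 is a nonzero constant, hence a unit: 1 ∈ I + (p), the Gröbner basis of I + (p) is {1}, and the enlarged system has no common solution — adjoining p is inconsistent.

The remainder on division by a Gröbner basis is unique — it is the normal form.

Adjoining -2b^2 + 6c + 11 makes the ideal the whole ring: the system is inconsistent.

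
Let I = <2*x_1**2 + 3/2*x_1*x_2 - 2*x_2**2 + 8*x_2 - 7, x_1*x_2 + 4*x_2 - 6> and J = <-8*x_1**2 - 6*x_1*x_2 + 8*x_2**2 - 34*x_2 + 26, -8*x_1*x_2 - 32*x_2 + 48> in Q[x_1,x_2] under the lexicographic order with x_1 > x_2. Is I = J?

Two ideals are equal iff their reduced Gröbner bases coincide (the reduced basis is unique for a fixed ordering).
Buchberger on the first generating set:
f_1 = 2*x_1**2 + 3/2*x_1*x_2 - 2*x_2**2 + 8*x_2 - 7, LT = x_1**2.
f_2 = x_1*x_2 + 4*x_2 - 6, LT = x_1*x_2.

S(f_1,f_2): lcm = x_1**2*x_2. S = 3/4*x_1*x_2**2 - 4*x_1*x_2 + 6*x_1 - x_2**3 + 4*x_2**2 - 7/2*x_2.
  reduce S modulo (f_1, f_2):
  remainder 6*x_1 - x_2**3 + x_2**2 + 17*x_2 - 24 ≠ 0; add g_3 = 6*x_1 - x_2**3 + x_2**2 + 17*x_2 - 24 to the basis.

S(f_2,g_3): lcm = x_1*x_2. S = 1/6*x_2**4 - 1/6*x_2**3 - 17/6*x_2**2 + 8*x_2 - 6.
  reduce S modulo (f_1, f_2, g_3):
  remainder 1/6*x_2**4 - 1/6*x_2**3 - 17/6*x_2**2 + 8*x_2 - 6 ≠ 0; add g_4 = 1/6*x_2**4 - 1/6*x_2**3 - 17/6*x_2**2 + 8*x_2 - 6 to the basis.

The other S-polynomials (S(f_1,g_3), S(f_1,g_4), S(f_2,g_4), S(g_3,g_4)) all reduce to 0 modulo the current basis, so we have a Gröbner basis.
Inter-reduce: drop elements whose leading term is divisible by another's, tail-reduce, and make monic.
Reduced Gröbner basis: {x_1 - 1/6*x_2**3 + 1/6*x_2**2 + 17/6*x_2 - 4, x_2**4 - x_2**3 - 17*x_2**2 + 48*x_2 - 36}.

Buchberger on the second generating set:
h_1 = -8*x_1**2 - 6*x_1*x_2 + 8*x_2**2 - 34*x_2 + 26, LT = x_1**2.
h_2 = -8*x_1*x_2 - 32*x_2 + 48, LT = x_1*x_2.

S(h_1,h_2): lcm = x_1**2*x_2. S = 3/4*x_1*x_2**2 - 4*x_1*x_2 + 6*x_1 - x_2**3 + 17/4*x_2**2 - 13/4*x_2.
  reduce S modulo (h_1, h_2):
  remainder 6*x_1 - x_2**3 + 5/4*x_2**2 + 69/4*x_2 - 24 ≠ 0; add k_3 = 6*x_1 - x_2**3 + 5/4*x_2**2 + 69/4*x_2 - 24 to the basis.

S(h_2,k_3): lcm = x_1*x_2. S = 1/6*x_2**4 - 5/24*x_2**3 - 23/8*x_2**2 + 8*x_2 - 6.
  reduce S modulo (h_1, h_2, k_3):
  remainder 1/6*x_2**4 - 5/24*x_2**3 - 23/8*x_2**2 + 8*x_2 - 6 ≠ 0; add k_4 = 1/6*x_2**4 - 5/24*x_2**3 - 23/8*x_2**2 + 8*x_2 - 6 to the basis.

The other S-polynomials (S(h_1,k_3), S(h_1,k_4), S(h_2,k_4), S(k_3,k_4)) all reduce to 0 modulo the current basis, so we have a Gröbner basis.
Inter-reduce: drop elements whose leading term is divisible by another's, tail-reduce, and make monic.
Reduced Gröbner basis: {x_1 - 1/6*x_2**3 + 5/24*x_2**2 + 23/8*x_2 - 4, x_2**4 - 5/4*x_2**3 - 69/4*x_2**2 + 48*x_2 - 36}.

The bases are distinct; the ideals are different.

No, the ideals differ.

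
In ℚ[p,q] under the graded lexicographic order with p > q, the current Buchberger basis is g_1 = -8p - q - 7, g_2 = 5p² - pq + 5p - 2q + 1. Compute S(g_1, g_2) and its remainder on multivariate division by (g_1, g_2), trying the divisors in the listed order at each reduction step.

S(g_1, g_2) = 13/40pq - ⅛p + ⅖q - ⅕; remainder on division = -13/320q² + 21/160q - 29/320.

lcm(LM(g_1), LM(g_2)) = p².
S = (lcm/LT(g_1))·g_1 − (lcm/LT(g_2))·g_2 = 13/40pq - ⅛p + ⅖q - ⅕.
Reduce S modulo (g_1, g_2) in that order:
  leading term pq: subtract (-13/320q)·g_1 from 13/40pq - ⅛p + ⅖q - ⅕ → -13/320q² - ⅛p + 37/320q - ⅕
  leading term q²: no divisor's leading term divides it; move -13/320q² to the remainder.
  leading term p: subtract (1/64)·g_1 from -⅛p + 37/320q - ⅕ → 21/160q - 29/320
  leading term q: no divisor's leading term divides it; move 21/160q to the remainder.
  leading term 1: no divisor's leading term divides it; move -29/320 to the remainder.
The remainder -13/320q² + 21/160q - 29/320 is nonzero, so it would be added as the next basis element.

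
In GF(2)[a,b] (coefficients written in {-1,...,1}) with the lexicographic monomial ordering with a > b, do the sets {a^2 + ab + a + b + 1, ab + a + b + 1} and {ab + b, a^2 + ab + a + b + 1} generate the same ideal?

No, the ideals differ.

Since reduced Gröbner bases are canonical representatives of ideals under a given ordering, it suffices to compute and compare them.
Buchberger on the first generating set:
f_1 = a^2 + ab + a + b + 1, LT = a^2.
f_2 = ab + a + b + 1, LT = ab.

S(f_1,f_2): lcm = a^2b. S = a^2 + ab^2 + a + b^2 + b.
  reduce S modulo (f_1, f_2):
  remainder b + 1 ≠ 0; add g_3 = b + 1 to the basis.

The other S-polynomials (S(f_1,g_3), S(f_2,g_3)) all reduce to 0 modulo the current basis, so we have a Gröbner basis.
Inter-reduce: drop elements whose leading term is divisible by another's, tail-reduce, and make monic.
Reduced Gröbner basis: {a^2, b + 1}.

Buchberger on the second generating set:
h_1 = ab + b, LT = ab.
h_2 = a^2 + ab + a + b + 1, LT = a^2.

S(h_1,h_2): lcm = a^2b. S = ab^2 + b^2 + b.
  reduce S modulo (h_1, h_2):
  remainder b ≠ 0; add k_3 = b to the basis.

The other S-polynomials (S(h_1,k_3), S(h_2,k_3)) all reduce to 0 modulo the current basis, so we have a Gröbner basis.
Inter-reduce: drop elements whose leading term is divisible by another's, tail-reduce, and make monic.
Reduced Gröbner basis: {a^2 + a + 1, b}.

These differ, so the ideals are not equal.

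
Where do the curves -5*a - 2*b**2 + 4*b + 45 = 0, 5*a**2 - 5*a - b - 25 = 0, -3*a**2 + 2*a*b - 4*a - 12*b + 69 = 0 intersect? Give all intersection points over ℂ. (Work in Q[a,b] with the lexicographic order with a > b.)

Compute a lex Gröbner basis by Buchberger's algorithm.
f_1 = -5*a - 2*b**2 + 4*b + 45, LT = a.
f_2 = 5*a**2 - 5*a - b - 25, LT = a**2.
f_3 = -3*a**2 + 2*a*b - 4*a - 12*b + 69, LT = a**2.

S(f_1,f_2): lcm = a**2. S = 2/5*a*b**2 - 4/5*a*b - 8*a + 1/5*b + 5.
  leading term a*b**2: subtract (-2/25*b**2)·f_1 from 2/5*a*b**2 - 4/5*a*b - 8*a + 1/5*b + 5 → -4/5*a*b - 8*a - 4/25*b**4 + 8/25*b**3 + 18/5*b**2 + 1/5*b + 5
  leading term a*b: subtract (4/25*b)·f_1 from -4/5*a*b - 8*a - 4/25*b**4 + 8/25*b**3 + 18/5*b**2 + 1/5*b + 5 → -8*a - 4/25*b**4 + 16/25*b**3 + 74/25*b**2 - 7*b + 5
  leading term a: subtract (8/5)·f_1 from -8*a - 4/25*b**4 + 16/25*b**3 + 74/25*b**2 - 7*b + 5 → -4/25*b**4 + 16/25*b**3 + 154/25*b**2 - 67/5*b - 67
  leading term b**4: no divisor's leading term divides it; move -4/25*b**4 to the remainder.
  leading term b**3: no divisor's leading term divides it; move 16/25*b**3 to the remainder.
  leading term b**2: no divisor's leading term divides it; move 154/25*b**2 to the remainder.
  leading term b: no divisor's leading term divides it; move -67/5*b to the remainder.
  leading term 1: no divisor's leading term divides it; move -67 to the remainder.
  remainder -4/25*b**4 + 16/25*b**3 + 154/25*b**2 - 67/5*b - 67 ≠ 0; add h_4 = -4/25*b**4 + 16/25*b**3 + 154/25*b**2 - 67/5*b - 67 to the basis.

S(f_1,f_3): lcm = a**2. S = 2/5*a*b**2 - 2/15*a*b - 31/3*a - 4*b + 23.
  leading term a*b**2: subtract (-2/25*b**2)·f_1 from 2/5*a*b**2 - 2/15*a*b - 31/3*a - 4*b + 23 → -2/15*a*b - 31/3*a - 4/25*b**4 + 8/25*b**3 + 18/5*b**2 - 4*b + 23
  leading term a*b: subtract (2/75*b)·f_1 from -2/15*a*b - 31/3*a - 4/25*b**4 + 8/25*b**3 + 18/5*b**2 - 4*b + 23 → -31/3*a - 4/25*b**4 + 28/75*b**3 + 262/75*b**2 - 26/5*b + 23
  leading term a: subtract (31/15)·f_1 from -31/3*a - 4/25*b**4 + 28/75*b**3 + 262/75*b**2 - 26/5*b + 23 → -4/25*b**4 + 28/75*b**3 + 572/75*b**2 - 202/15*b - 70
  leading term b**4: subtract (1)·h_4 from -4/25*b**4 + 28/75*b**3 + 572/75*b**2 - 202/15*b - 70 → -4/15*b**3 + 22/15*b**2 - 1/15*b - 3
  leading term b**3: no divisor's leading term divides it; move -4/15*b**3 to the remainder.
  leading term b**2: no divisor's leading term divides it; move 22/15*b**2 to the remainder.
  leading term b: no divisor's leading term divides it; move -1/15*b to the remainder.
  leading term 1: no divisor's leading term divides it; move -3 to the remainder.
  remainder -4/15*b**3 + 22/15*b**2 - 1/15*b - 3 ≠ 0; add h_5 = -4/15*b**3 + 22/15*b**2 - 1/15*b - 3 to the basis.

S(f_2,f_3): lcm = a**2. S = 2/3*a*b - 7/3*a - 21/5*b + 18.
  leading term a*b: subtract (-2/15*b)·f_1 from 2/3*a*b - 7/3*a - 21/5*b + 18 → -7/3*a - 4/15*b**3 + 8/15*b**2 + 9/5*b + 18
  leading term a: subtract (7/15)·f_1 from -7/3*a - 4/15*b**3 + 8/15*b**2 + 9/5*b + 18 → -4/15*b**3 + 22/15*b**2 - 1/15*b - 3
  leading term b**3: subtract (1)·h_5 from -4/15*b**3 + 22/15*b**2 - 1/15*b - 3 → 0
  remainder 0.

S(f_1,h_4): leading monomials are coprime, so the S-polynomial reduces to 0 (Buchberger's first criterion).
S(f_2,h_4): leading monomials are coprime, so the S-polynomial reduces to 0 (Buchberger's first criterion).
S(f_3,h_4): leading monomials are coprime, so the S-polynomial reduces to 0 (Buchberger's first criterion).
S(f_1,h_5): leading monomials are coprime, so the S-polynomial reduces to 0 (Buchberger's first criterion).
S(f_2,h_5): leading monomials are coprime, so the S-polynomial reduces to 0 (Buchberger's first criterion).
S(f_3,h_5): leading monomials are coprime, so the S-polynomial reduces to 0 (Buchberger's first criterion).
S(h_4,h_5): lcm = b**4. S = 3/2*b**3 - 155/4*b**2 + 145/2*b + 1675/4.
  leading term b**3: subtract (-45/8)·h_5 from 3/2*b**3 - 155/4*b**2 + 145/2*b + 1675/4 → -61/2*b**2 + 577/8*b + 3215/8
  leading term b**2: no divisor's leading term divides it; move -61/2*b**2 to the remainder.
  leading term b: no divisor's leading term divides it; move 577/8*b to the remainder.
  leading term 1: no divisor's leading term divides it; move 3215/8 to the remainder.
  remainder -61/2*b**2 + 577/8*b + 3215/8 ≠ 0; add h_6 = -61/2*b**2 + 577/8*b + 3215/8 to the basis.

S(f_1,h_6): leading monomials are coprime, so the S-polynomial reduces to 0 (Buchberger's first criterion).
S(f_2,h_6): leading monomials are coprime, so the S-polynomial reduces to 0 (Buchberger's first criterion).
S(f_3,h_6): leading monomials are coprime, so the S-polynomial reduces to 0 (Buchberger's first criterion).
S(h_4,h_6): lcm = b**4. S = -399/244*b**3 - 6179/244*b**2 + 335/4*b + 1675/4.
  leading term b**3: subtract (5985/976)·h_5 from -399/244*b**3 - 6179/244*b**2 + 335/4*b + 1675/4 → -16747/488*b**2 + 82139/976*b + 426655/976
  leading term b**2: subtract (16747/14884)·h_6 from -16747/488*b**2 + 82139/976*b + 426655/976 → 357939/119072*b - 1789695/119072
  leading term b: no divisor's leading term divides it; move 357939/119072*b to the remainder.
  leading term 1: no divisor's leading term divides it; move -1789695/119072 to the remainder.
  remainder 357939/119072*b - 1789695/119072 ≠ 0; add h_7 = 357939/119072*b - 1789695/119072 to the basis.

S(h_5,h_6): lcm = b**3. S = -765/244*b**2 + 819/61*b + 45/4.
  leading term b**2: subtract (765/7442)·h_6 from -765/244*b**2 + 819/61*b + 45/4 → 357939/59536*b - 1789695/59536
  leading term b: subtract (2)·h_7 from 357939/59536*b - 1789695/59536 → 0
  remainder 0.

S(f_1,h_7): leading monomials are coprime, so the S-polynomial reduces to 0 (Buchberger's first criterion).
S(f_2,h_7): leading monomials are coprime, so the S-polynomial reduces to 0 (Buchberger's first criterion).
S(f_3,h_7): leading monomials are coprime, so the S-polynomial reduces to 0 (Buchberger's first criterion).
S(h_4,h_7): lcm = b**4. S = b**3 - 77/2*b**2 + 335/4*b + 1675/4.
  leading term b**3: subtract (-15/4)·h_5 from b**3 - 77/2*b**2 + 335/4*b + 1675/4 → -33*b**2 + 167/2*b + 815/2
  leading term b**2: subtract (66/61)·h_6 from -33*b**2 + 167/2*b + 815/2 → 1333/244*b - 6665/244
  leading term b: subtract (650504/357939)·h_7 from 1333/244*b - 6665/244 → 0
  remainder 0.

S(h_5,h_7): lcm = b**3. S = -1/2*b**2 + 1/4*b + 45/4.
  leading term b**2: subtract (1/61)·h_6 from -1/2*b**2 + 1/4*b + 45/4 → -455/488*b + 2275/488
  leading term b: subtract (-111020/357939)·h_7 from -455/488*b + 2275/488 → 0
  remainder 0.

S(h_6,h_7): lcm = b**2. S = 643/244*b - 3215/244.
  leading term b: subtract (313784/357939)·h_7 from 643/244*b - 3215/244 → 0
  remainder 0.

Every S-polynomial of the final basis reduces to 0, so we have a Gröbner basis.
Inter-reduce: drop elements whose leading term is divisible by another's, tail-reduce, and make monic.
Reduced Gröbner basis: {a - 3, b - 5}.

Since the basis is lex-ordered, b - 5 is univariate in b. Its roots are {5}. Back-substituting each root into the other basis elements fixes the other coordinates.
  b = 5: the earlier basis element becomes a - 3 = 0, giving a = 3 — point (3, 5).
Substituting each solution back into the original system confirms all equations vanish.

{(3, 5)}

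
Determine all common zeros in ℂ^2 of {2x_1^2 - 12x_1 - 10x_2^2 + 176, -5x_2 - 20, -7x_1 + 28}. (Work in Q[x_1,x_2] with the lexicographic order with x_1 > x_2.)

Compute a lex Gröbner basis by Buchberger's algorithm.
f_1 = 2x_1^2 - 12x_1 - 10x_2^2 + 176, LT = x_1^2.
f_2 = -5x_2 - 20, LT = x_2.
f_3 = -7x_1 + 28, LT = x_1.

The S-polynomials (S(f_1,f_2), S(f_1,f_3), S(f_2,f_3)) all reduce to 0 modulo the current basis, so we have a Gröbner basis.
Inter-reduce: drop elements whose leading term is divisible by another's, tail-reduce, and make monic.
Reduced Gröbner basis: {x_1 - 4, x_2 + 4}.

Since the basis is lex-ordered, x_2 + 4 is univariate in x_2. Its roots are {-4}. Back-substituting each root into the other basis elements fixes the other coordinates.
  x_2 = -4: the earlier basis element becomes x_1 - 4 = 0, giving x_1 = 4 — point (4, -4).
Check: every point annihilates each of the original generators.

{(4, -4)}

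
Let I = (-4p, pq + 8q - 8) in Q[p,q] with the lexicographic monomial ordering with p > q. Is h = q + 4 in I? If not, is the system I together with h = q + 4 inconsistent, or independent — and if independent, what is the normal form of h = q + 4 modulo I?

Adjoining q + 4 makes the ideal the whole ring: the system is inconsistent.

First compute the reduced Gröbner basis of I by Buchberger's algorithm.
f_1 = -4p, LT = p.
f_2 = pq + 8q - 8, LT = pq.

S(f_1,f_2): lcm = pq. S = -8q + 8.
  reduce S modulo (f_1, f_2):
  remainder -8q + 8 ≠ 0; add k_3 = -8q + 8 to the basis.

The other S-polynomials (S(f_1,k_3), S(f_2,k_3)) all reduce to 0 modulo the current basis, so we have a Gröbner basis.
Inter-reduce: drop elements whose leading term is divisible by another's, tail-reduce, and make monic.
Reduced Gröbner basis: {p, q - 1}.
Label its elements g_1 = p, g_2 = q - 1.

Reduce h = q + 4 modulo G:
  leading term q: subtract (1)·g_2 from q + 4 → 5
  leading term 1: no divisor's leading term divides it; move 5 to the remainder.
  normal form = 5.
The normal form is nonzero, so h ∉ I. Since h minus its normal form lies in I, I + (h) = I + (r) where r = 5; decide whether this ideal is the whole ring.
Here r = 5 is a nonzero constant, hence a unit: 1 ∈ I + (h), the Gröbner basis of I + (h) is {1}, and the enlarged system has no common solution — adjoining h is inconsistent.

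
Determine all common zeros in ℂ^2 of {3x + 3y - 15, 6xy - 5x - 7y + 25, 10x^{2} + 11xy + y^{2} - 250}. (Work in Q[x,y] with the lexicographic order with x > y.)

{(5, 0)}

Compute a lex Gröbner basis by Buchberger's algorithm.
f_1 = 3x + 3y - 15, LT = x.
f_2 = 6xy - 5x - 7y + 25, LT = xy.
f_3 = 10x^{2} + 11xy + y^{2} - 250, LT = x^{2}.

S(f_1,f_2): lcm = xy. S = \tfrac{5}{6}x + y^{2} - \tfrac{23}{6}y - \tfrac{25}{6}.
  leading term x: subtract (\tfrac{5}{18})·f_1 from \tfrac{5}{6}x + y^{2} - \tfrac{23}{6}y - \tfrac{25}{6} → y^{2} - \tfrac{14}{3}y
  leading term y^{2}: no divisor's leading term divides it; move y^{2} to the remainder.
  leading term y: no divisor's leading term divides it; move -\tfrac{14}{3}y to the remainder.
  remainder y^{2} - \tfrac{14}{3}y ≠ 0; add h_4 = y^{2} - \tfrac{14}{3}y to the basis.

S(f_1,f_3): lcm = x^{2}. S = -\tfrac{1}{10}xy - 5x - \tfrac{1}{10}y^{2} + 25.
  leading term xy: subtract (-\tfrac{1}{30}y)·f_1 from -\tfrac{1}{10}xy - 5x - \tfrac{1}{10}y^{2} + 25 → -5x - \tfrac{1}{2}y + 25
  leading term x: subtract (-\tfrac{5}{3})·f_1 from -5x - \tfrac{1}{2}y + 25 → \tfrac{9}{2}y
  leading term y: no divisor's leading term divides it; move \tfrac{9}{2}y to the remainder.
  remainder \tfrac{9}{2}y ≠ 0; add h_5 = \tfrac{9}{2}y to the basis.

The other S-polynomials (S(f_2,f_3), S(f_1,h_4), S(f_2,h_4), S(f_3,h_4), S(f_1,h_5), S(f_2,h_5), S(f_3,h_5), S(h_4,h_5)) all reduce to 0 modulo the current basis, so we have a Gröbner basis.
Inter-reduce: drop elements whose leading term is divisible by another's, tail-reduce, and make monic.
Reduced Gröbner basis: {x - 5, y}.

The lex basis is triangular: the last element involves only y. Solving y = 0 gives y ∈ {0}; substituting each value into the earlier elements determines the remaining variables.
  y = 0: the earlier basis element becomes x - 5 = 0, giving x = 5 — point (5, 0).
Each listed point satisfies every original equation (direct substitution).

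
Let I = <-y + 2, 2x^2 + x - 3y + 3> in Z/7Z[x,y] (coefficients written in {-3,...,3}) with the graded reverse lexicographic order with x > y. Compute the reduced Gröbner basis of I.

G = {x^2 - 3x + 2, y - 2}

f_1 = -y + 2, LT = y.
f_2 = 2x^2 + x - 3y + 3, LT = x^2.

The S-polynomials (S(f_1,f_2)) all reduce to 0 modulo the current basis, so we have a Gröbner basis.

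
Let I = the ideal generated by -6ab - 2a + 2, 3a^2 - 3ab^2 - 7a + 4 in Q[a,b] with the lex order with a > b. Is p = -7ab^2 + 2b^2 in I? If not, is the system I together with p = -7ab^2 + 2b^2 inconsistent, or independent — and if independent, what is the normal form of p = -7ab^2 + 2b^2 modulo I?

-7ab^2 + 2b^2 is independent of I; its normal form modulo I is 11/9b^2 + 7/9b.

First compute the reduced Gröbner basis of I by Buchberger's algorithm.
f_1 = -6ab - 2a + 2, LT = ab.
f_2 = 3a^2 - 3ab^2 - 7a + 4, LT = a^2.

S(f_1,f_2): lcm = a^2b. S = 1/3a^2 + ab^3 + 7/3ab - 1/3a - 4/3b.
  leading term a^2: subtract (1/9)·f_2 from 1/3a^2 + ab^3 + 7/3ab - 1/3a - 4/3b → ab^3 + 1/3ab^2 + 7/3ab + 4/9a - 4/3b - 4/9
  leading term ab^3: subtract (-1/6b^2)·f_1 from ab^3 + 1/3ab^2 + 7/3ab + 4/9a - 4/3b - 4/9 → 7/3ab + 4/9a + 1/3b^2 - 4/3b - 4/9
  leading term ab: subtract (-7/18)·f_1 from 7/3ab + 4/9a + 1/3b^2 - 4/3b - 4/9 → -1/3a + 1/3b^2 - 4/3b + 1/3
  leading term a: no divisor's leading term divides it; move -1/3a to the remainder.
  leading term b^2: no divisor's leading term divides it; move 1/3b^2 to the remainder.
  leading term b: no divisor's leading term divides it; move -4/3b to the remainder.
  leading term 1: no divisor's leading term divides it; move 1/3 to the remainder.
  remainder -1/3a + 1/3b^2 - 4/3b + 1/3 ≠ 0; add h_3 = -1/3a + 1/3b^2 - 4/3b + 1/3 to the basis.

S(f_1,h_3): lcm = ab. S = 1/3a + b^3 - 4b^2 + b - 1/3.
  leading term a: subtract (-1)·h_3 from 1/3a + b^3 - 4b^2 + b - 1/3 → b^3 - 11/3b^2 - 1/3b
  leading term b^3: no divisor's leading term divides it; move b^3 to the remainder.
  leading term b^2: no divisor's leading term divides it; move -11/3b^2 to the remainder.
  leading term b: no divisor's leading term divides it; move -1/3b to the remainder.
  remainder b^3 - 11/3b^2 - 1/3b ≠ 0; add h_4 = b^3 - 11/3b^2 - 1/3b to the basis.

The other S-polynomials (S(f_2,h_3), S(f_1,h_4), S(f_2,h_4), S(h_3,h_4)) all reduce to 0 modulo the current basis, so we have a Gröbner basis.
Inter-reduce: drop elements whose leading term is divisible by another's, tail-reduce, and make monic.
Reduced Gröbner basis: {a - b^2 + 4b - 1, b^3 - 11/3b^2 - 1/3b}.
Label its elements g_1 = a - b^2 + 4b - 1, g_2 = b^3 - 11/3b^2 - 1/3b.

Reduce p = -7ab^2 + 2b^2 modulo G:
  leading term ab^2: subtract (-7b^2)·g_1 from -7ab^2 + 2b^2 → -7b^4 + 28b^3 - 5b^2
  leading term b^4: subtract (-7b)·g_2 from -7b^4 + 28b^3 - 5b^2 → 7/3b^3 - 22/3b^2
  leading term b^3: subtract (7/3)·g_2 from 7/3b^3 - 22/3b^2 → 11/9b^2 + 7/9b
  leading term b^2: no divisor's leading term divides it; move 11/9b^2 to the remainder.
  leading term b: no divisor's leading term divides it; move 7/9b to the remainder.
  normal form = 11/9b^2 + 7/9b.
The normal form is nonzero, so p ∉ I. Since p minus its normal form lies in I, I + (p) = I + (r) where r = 11/9b^2 + 7/9b; decide whether this ideal is the whole ring.
Run Buchberger on G together with r (pairs among the g_i already reduce to 0 since G is a Gröbner basis):
g_1 = a - b^2 + 4b - 1, LT = a.
g_2 = b^3 - 11/3b^2 - 1/3b, LT = b^3.
r = 11/9b^2 + 7/9b, LT = b^2.

S(g_2,r): lcm = b^3. S = -142/33b^2 - 1/3b.
  leading term b^2: subtract (-426/121)·r from -142/33b^2 - 1/3b → 291/121b
  leading term b: no divisor's leading term divides it; move 291/121b to the remainder.
  remainder 291/121b ≠ 0; add m_4 = 291/121b to the basis.

The other S-polynomials (S(g_1,g_2), S(g_1,r), S(g_1,m_4), S(g_2,m_4), S(r,m_4)) all reduce to 0 modulo the current basis, so we have a Gröbner basis.
Inter-reduce: drop elements whose leading term is divisible by another's, tail-reduce, and make monic.
Reduced Gröbner basis: {a - 1, b}.
The reduced Gröbner basis of I + (p) is {a - 1, b} ≠ {1}, a proper ideal, so the enlarged system stays consistent: p is independent of I, with normal form 11/9b^2 + 7/9b.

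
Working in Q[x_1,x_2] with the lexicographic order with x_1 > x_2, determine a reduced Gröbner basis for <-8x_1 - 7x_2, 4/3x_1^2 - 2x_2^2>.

The reduced Gröbner basis is the canonical form of the ideal for this ordering.

f_1 = -8x_1 - 7x_2, LT = x_1.
f_2 = 4/3x_1^2 - 2x_2^2, LT = x_1^2.

S(f_1,f_2): lcm = x_1^2. S = 7/8x_1x_2 + 3/2x_2^2.
  leading term x_1x_2: subtract (-7/64x_2)·f_1 from 7/8x_1x_2 + 3/2x_2^2 → 47/64x_2^2
  leading term x_2^2: no divisor's leading term divides it; move 47/64x_2^2 to the remainder.
  remainder 47/64x_2^2 ≠ 0; add g_3 = 47/64x_2^2 to the basis.

The other S-polynomials (S(f_1,g_3), S(f_2,g_3)) all reduce to 0 modulo the current basis, so we have a Gröbner basis.
Inter-reduce: drop elements whose leading term is divisible by another's, tail-reduce, and make monic.

G = {x_1 + 7/8x_2, x_2^2}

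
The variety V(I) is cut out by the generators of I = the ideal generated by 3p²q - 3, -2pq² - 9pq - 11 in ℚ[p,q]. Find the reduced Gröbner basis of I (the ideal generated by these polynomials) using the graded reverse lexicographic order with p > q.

G = {q³ + 9q² + 81/4q - 121/4, p + 2/11q + 9/11}

f_1 = 3p²q - 3, LT = p²q.
f_2 = -2pq² - 9pq - 11, LT = pq².

S(f_1,f_2): lcm = p²q². S = -9/2p²q - 11/2p - q.
  leading term p²q: subtract (-3/2)·f_1 from -9/2p²q - 11/2p - q → -11/2p - q - 9/2
  leading term p: no divisor's leading term divides it; move -11/2p to the remainder.
  leading term q: no divisor's leading term divides it; move -q to the remainder.
  leading term 1: no divisor's leading term divides it; move -9/2 to the remainder.
  remainder -11/2p - q - 9/2 ≠ 0; add g_3 = -11/2p - q - 9/2 to the basis.

S(f_2,g_3): lcm = pq². S = -2/11q³ + 9/2pq - 9/11q² + 11/2.
  leading term q³: no divisor's leading term divides it; move -2/11q³ to the remainder.
  leading term pq: subtract (-9/11q)·g_3 from 9/2pq - 9/11q² + 11/2 → -18/11q² - 81/22q + 11/2
  leading term q²: no divisor's leading term divides it; move -18/11q² to the remainder.
  leading term q: no divisor's leading term divides it; move -81/22q to the remainder.
  leading term 1: no divisor's leading term divides it; move 11/2 to the remainder.
  remainder -2/11q³ - 18/11q² - 81/22q + 11/2 ≠ 0; add g_4 = -2/11q³ - 18/11q² - 81/22q + 11/2 to the basis.

The other S-polynomials (S(f_1,g_3), S(f_1,g_4), S(f_2,g_4), S(g_3,g_4)) all reduce to 0 modulo the current basis, so we have a Gröbner basis.
Inter-reduce: drop elements whose leading term is divisible by another's, tail-reduce, and make monic.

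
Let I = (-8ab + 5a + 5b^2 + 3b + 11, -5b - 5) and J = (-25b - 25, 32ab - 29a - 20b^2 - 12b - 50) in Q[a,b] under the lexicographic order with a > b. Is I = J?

Since reduced Gröbner bases are canonical representatives of ideals under a given ordering, it suffices to compute and compare them.
Buchberger on the first generating set:
f_1 = -8ab + 5a + 5b^2 + 3b + 11, LT = ab.
f_2 = -5b - 5, LT = b.

S(f_1,f_2): lcm = ab. S = -13/8a - 5/8b^2 - 3/8b - 11/8.
  leading term a: no divisor's leading term divides it; move -13/8a to the remainder.
  leading term b^2: subtract (1/8b)·f_2 from -5/8b^2 - 3/8b - 11/8 → 1/4b - 11/8
  leading term b: subtract (-1/20)·f_2 from 1/4b - 11/8 → -13/8
  leading term 1: no divisor's leading term divides it; move -13/8 to the remainder.
  remainder -13/8a - 13/8 ≠ 0; add g_3 = -13/8a - 13/8 to the basis.

The other S-polynomials (S(f_1,g_3), S(f_2,g_3)) all reduce to 0 modulo the current basis, so we have a Gröbner basis.
Inter-reduce: drop elements whose leading term is divisible by another's, tail-reduce, and make monic.
Reduced Gröbner basis: {a + 1, b + 1}.

Buchberger on the second generating set:
h_1 = -25b - 25, LT = b.
h_2 = 32ab - 29a - 20b^2 - 12b - 50, LT = ab.

S(h_1,h_2): lcm = ab. S = 61/32a + 5/8b^2 + 3/8b + 25/16.
  leading term a: no divisor's leading term divides it; move 61/32a to the remainder.
  leading term b^2: subtract (-1/40b)·h_1 from 5/8b^2 + 3/8b + 25/16 → -1/4b + 25/16
  leading term b: subtract (1/100)·h_1 from -1/4b + 25/16 → 29/16
  leading term 1: no divisor's leading term divides it; move 29/16 to the remainder.
  remainder 61/32a + 29/16 ≠ 0; add k_3 = 61/32a + 29/16 to the basis.

The other S-polynomials (S(h_1,k_3), S(h_2,k_3)) all reduce to 0 modulo the current basis, so we have a Gröbner basis.
Inter-reduce: drop elements whose leading term is divisible by another's, tail-reduce, and make monic.
Reduced Gröbner basis: {a + 58/61, b + 1}.

The bases are distinct; the ideals are different.

No, the ideals differ.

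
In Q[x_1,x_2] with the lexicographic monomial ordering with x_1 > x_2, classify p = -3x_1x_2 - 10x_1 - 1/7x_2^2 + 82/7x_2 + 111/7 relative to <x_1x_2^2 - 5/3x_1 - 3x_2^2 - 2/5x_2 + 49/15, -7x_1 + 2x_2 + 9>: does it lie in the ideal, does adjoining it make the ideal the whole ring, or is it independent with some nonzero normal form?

First compute the reduced Gröbner basis of I by Buchberger's algorithm.
f_1 = x_1x_2^2 - 5/3x_1 - 3x_2^2 - 2/5x_2 + 49/15, LT = x_1x_2^2.
f_2 = -7x_1 + 2x_2 + 9, LT = x_1.

S(f_1,f_2): lcm = x_1x_2^2. S = -5/3x_1 + 2/7x_2^3 - 12/7x_2^2 - 2/5x_2 + 49/15.
  reduce S modulo (f_1, f_2):
  remainder 2/7x_2^3 - 12/7x_2^2 - 92/105x_2 + 118/105 ≠ 0; add h_3 = 2/7x_2^3 - 12/7x_2^2 - 92/105x_2 + 118/105 to the basis.

The other S-polynomials (S(f_1,h_3), S(f_2,h_3)) all reduce to 0 modulo the current basis, so we have a Gröbner basis.
Inter-reduce: drop elements whose leading term is divisible by another's, tail-reduce, and make monic.
Reduced Gröbner basis: {x_1 - 2/7x_2 - 9/7, x_2^3 - 6x_2^2 - 46/15x_2 + 59/15}.
Label its elements g_1 = x_1 - 2/7x_2 - 9/7, g_2 = x_2^3 - 6x_2^2 - 46/15x_2 + 59/15.

Reduce p = -3x_1x_2 - 10x_1 - 1/7x_2^2 + 82/7x_2 + 111/7 modulo G:
  leading term x_1x_2: subtract (-3x_2)·g_1 from -3x_1x_2 - 10x_1 - 1/7x_2^2 + 82/7x_2 + 111/7 → -10x_1 - x_2^2 + 55/7x_2 + 111/7
  leading term x_1: subtract (-10)·g_1 from -10x_1 - x_2^2 + 55/7x_2 + 111/7 → -x_2^2 + 5x_2 + 3
  leading term x_2^2: no divisor's leading term divides it; move -x_2^2 to the remainder.
  leading term x_2: no divisor's leading term divides it; move 5x_2 to the remainder.
  leading term 1: no divisor's leading term divides it; move 3 to the remainder.
  normal form = -x_2^2 + 5x_2 + 3.
The normal form is nonzero, so p ∉ I. Since p minus its normal form lies in I, I + (p) = I + (r) where r = -x_2^2 + 5x_2 + 3; decide whether this ideal is the whole ring.
Run Buchberger on G together with r (pairs among the g_i already reduce to 0 since G is a Gröbner basis):
g_1 = x_1 - 2/7x_2 - 9/7, LT = x_1.
g_2 = x_2^3 - 6x_2^2 - 46/15x_2 + 59/15, LT = x_2^3.
r = -x_2^2 + 5x_2 + 3, LT = x_2^2.

S(g_2,r): lcm = x_2^3. S = -x_2^2 - 1/15x_2 + 59/15.
  reduce S modulo (g_1, g_2, r):
  remainder -76/15x_2 + 14/15 ≠ 0; add m_4 = -76/15x_2 + 14/15 to the basis.

S(g_2,m_4): lcm = x_2^3. S = -221/38x_2^2 - 46/15x_2 + 59/15.
  reduce S modulo (g_1, g_2, r, m_4):
  remainder -28065/1444 ≠ 0; add m_5 = -28065/1444 to the basis.

The other S-polynomials (S(g_1,g_2), S(g_1,r), S(g_1,m_4), S(r,m_4), S(g_1,m_5), S(g_2,m_5), S(r,m_5), S(m_4,m_5)) all reduce to 0 modulo the current basis, so we have a Gröbner basis.
Inter-reduce: drop elements whose leading term is divisible by another's, tail-reduce, and make monic.
Reduced Gröbner basis: {1}.
The reduced Gröbner basis of I + (p) is {1}: the ideal is the whole ring, so the enlarged system has no common solution — adjoining p is inconsistent.

The remainder on division by a Gröbner basis is unique — it is the normal form.

Adjoining -3x_1x_2 - 10x_1 - 1/7x_2^2 + 82/7x_2 + 111/7 makes the ideal the whole ring: the system is inconsistent.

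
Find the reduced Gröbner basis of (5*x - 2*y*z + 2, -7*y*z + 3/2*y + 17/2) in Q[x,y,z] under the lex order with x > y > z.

f_1 = 5*x - 2*y*z + 2, LT = x.
f_2 = -7*y*z + 3/2*y + 17/2, LT = y*z.

The S-polynomials (S(f_1,f_2)) all reduce to 0 modulo the current basis, so we have a Gröbner basis.

G = {x - 3/35*y - 3/35, y*z - 3/14*y - 17/14}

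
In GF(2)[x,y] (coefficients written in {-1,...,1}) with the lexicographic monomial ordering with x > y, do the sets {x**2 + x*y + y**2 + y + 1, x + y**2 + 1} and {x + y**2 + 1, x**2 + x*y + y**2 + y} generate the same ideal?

Equality of ideals is decidable: compute both reduced Gröbner bases (unique for the ordering) and check whether they agree.
Buchberger on the first generating set:
f_1 = x**2 + x*y + y**2 + y + 1, LT = x**2.
f_2 = x + y**2 + 1, LT = x.

S(f_1,f_2): lcm = x**2. S = x*y**2 + x*y + x + y**2 + y + 1.
  leading term x*y**2: subtract (y**2)·f_2 from x*y**2 + x*y + x + y**2 + y + 1 → x*y + x + y**4 + y + 1
  leading term x*y: subtract (y)·f_2 from x*y + x + y**4 + y + 1 → x + y**4 + y**3 + 1
  leading term x: subtract (1)·f_2 from x + y**4 + y**3 + 1 → y**4 + y**3 + y**2
  leading term y**4: no divisor's leading term divides it; move y**4 to the remainder.
  leading term y**3: no divisor's leading term divides it; move y**3 to the remainder.
  leading term y**2: no divisor's leading term divides it; move y**2 to the remainder.
  remainder y**4 + y**3 + y**2 ≠ 0; add g_3 = y**4 + y**3 + y**2 to the basis.

The other S-polynomials (S(f_1,g_3), S(f_2,g_3)) all reduce to 0 modulo the current basis, so we have a Gröbner basis.
Inter-reduce: drop elements whose leading term is divisible by another's, tail-reduce, and make monic.
Reduced Gröbner basis: {x + y**2 + 1, y**4 + y**3 + y**2}.

Buchberger on the second generating set:
h_1 = x + y**2 + 1, LT = x.
h_2 = x**2 + x*y + y**2 + y, LT = x**2.

S(h_1,h_2): lcm = x**2. S = x*y**2 + x*y + x + y**2 + y.
  leading term x*y**2: subtract (y**2)·h_1 from x*y**2 + x*y + x + y**2 + y → x*y + x + y**4 + y
  leading term x*y: subtract (y)·h_1 from x*y + x + y**4 + y → x + y**4 + y**3
  leading term x: subtract (1)·h_1 from x + y**4 + y**3 → y**4 + y**3 + y**2 + 1
  leading term y**4: no divisor's leading term divides it; move y**4 to the remainder.
  leading term y**3: no divisor's leading term divides it; move y**3 to the remainder.
  leading term y**2: no divisor's leading term divides it; move y**2 to the remainder.
  leading term 1: no divisor's leading term divides it; move 1 to the remainder.
  remainder y**4 + y**3 + y**2 + 1 ≠ 0; add k_3 = y**4 + y**3 + y**2 + 1 to the basis.

The other S-polynomials (S(h_1,k_3), S(h_2,k_3)) all reduce to 0 modulo the current basis, so we have a Gröbner basis.
Inter-reduce: drop elements whose leading term is divisible by another's, tail-reduce, and make monic.
Reduced Gröbner basis: {x + y**2 + 1, y**4 + y**3 + y**2 + 1}.

Since the reduced bases disagree, the two ideals are not the same.

No, the ideals differ.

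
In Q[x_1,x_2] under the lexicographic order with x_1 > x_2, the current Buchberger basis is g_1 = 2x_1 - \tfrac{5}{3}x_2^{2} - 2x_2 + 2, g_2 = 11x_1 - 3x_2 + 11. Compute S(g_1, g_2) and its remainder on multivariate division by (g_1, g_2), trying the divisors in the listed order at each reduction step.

lcm(LM(g_1), LM(g_2)) = x_1.
S = (lcm/LT(g_1))·g_1 − (lcm/LT(g_2))·g_2 = -\tfrac{5}{6}x_2^{2} - \tfrac{8}{11}x_2.
Reduce S modulo (g_1, g_2) in that order:
  leading term x_2^{2}: no divisor's leading term divides it; move -\tfrac{5}{6}x_2^{2} to the remainder.
  leading term x_2: no divisor's leading term divides it; move -\tfrac{8}{11}x_2 to the remainder.
The remainder -\tfrac{5}{6}x_2^{2} - \tfrac{8}{11}x_2 is nonzero, so it would be added as the next basis element.

S(g_1, g_2) = -\tfrac{5}{6}x_2^{2} - \tfrac{8}{11}x_2; remainder on division = -\tfrac{5}{6}x_2^{2} - \tfrac{8}{11}x_2.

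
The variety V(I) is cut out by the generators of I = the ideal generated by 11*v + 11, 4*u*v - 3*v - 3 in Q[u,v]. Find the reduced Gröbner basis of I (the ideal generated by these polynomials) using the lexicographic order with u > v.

f_1 = 11*v + 11, LT = v.
f_2 = 4*u*v - 3*v - 3, LT = u*v.

S(f_1,f_2): lcm = u*v. S = u + 3/4*v + 3/4.
  reduce S modulo (f_1, f_2):
  remainder u ≠ 0; add g_3 = u to the basis.

The other S-polynomials (S(f_1,g_3), S(f_2,g_3)) all reduce to 0 modulo the current basis, so we have a Gröbner basis.
Inter-reduce: drop elements whose leading term is divisible by another's, tail-reduce, and make monic.

G = {u, v + 1}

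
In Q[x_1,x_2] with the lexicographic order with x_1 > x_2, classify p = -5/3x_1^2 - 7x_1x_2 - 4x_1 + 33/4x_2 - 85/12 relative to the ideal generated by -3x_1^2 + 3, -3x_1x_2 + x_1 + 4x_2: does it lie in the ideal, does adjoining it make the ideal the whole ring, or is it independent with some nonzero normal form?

First compute the reduced Gröbner basis of I by Buchberger's algorithm.
f_1 = -3x_1^2 + 3, LT = x_1^2.
f_2 = -3x_1x_2 + x_1 + 4x_2, LT = x_1x_2.

S(f_1,f_2): lcm = x_1^2x_2. S = 1/3x_1^2 + 4/3x_1x_2 - x_2.
  leading term x_1^2: subtract (-1/9)·f_1 from 1/3x_1^2 + 4/3x_1x_2 - x_2 → 4/3x_1x_2 - x_2 + 1/3
  leading term x_1x_2: subtract (-4/9)·f_2 from 4/3x_1x_2 - x_2 + 1/3 → 4/9x_1 + 7/9x_2 + 1/3
  leading term x_1: no divisor's leading term divides it; move 4/9x_1 to the remainder.
  leading term x_2: no divisor's leading term divides it; move 7/9x_2 to the remainder.
  leading term 1: no divisor's leading term divides it; move 1/3 to the remainder.
  remainder 4/9x_1 + 7/9x_2 + 1/3 ≠ 0; add h_3 = 4/9x_1 + 7/9x_2 + 1/3 to the basis.

S(f_1,h_3): lcm = x_1^2. S = -7/4x_1x_2 - 3/4x_1 - 1.
  leading term x_1x_2: subtract (7/12)·f_2 from -7/4x_1x_2 - 3/4x_1 - 1 → -4/3x_1 - 7/3x_2 - 1
  leading term x_1: subtract (-3)·h_3 from -4/3x_1 - 7/3x_2 - 1 → 0
  remainder 0.

S(f_2,h_3): lcm = x_1x_2. S = -1/3x_1 - 7/4x_2^2 - 25/12x_2.
  leading term x_1: subtract (-3/4)·h_3 from -1/3x_1 - 7/4x_2^2 - 25/12x_2 → -7/4x_2^2 - 3/2x_2 + 1/4
  leading term x_2^2: no divisor's leading term divides it; move -7/4x_2^2 to the remainder.
  leading term x_2: no divisor's leading term divides it; move -3/2x_2 to the remainder.
  leading term 1: no divisor's leading term divides it; move 1/4 to the remainder.
  remainder -7/4x_2^2 - 3/2x_2 + 1/4 ≠ 0; add h_4 = -7/4x_2^2 - 3/2x_2 + 1/4 to the basis.

S(f_1,h_4): leading monomials are coprime, so the S-polynomial reduces to 0 (Buchberger's first criterion).
S(f_2,h_4): lcm = x_1x_2^2. S = -25/21x_1x_2 + 1/7x_1 - 4/3x_2^2.
  leading term x_1x_2: subtract (25/63)·f_2 from -25/21x_1x_2 + 1/7x_1 - 4/3x_2^2 → -16/63x_1 - 4/3x_2^2 - 100/63x_2
  leading term x_1: subtract (-4/7)·h_3 from -16/63x_1 - 4/3x_2^2 - 100/63x_2 → -4/3x_2^2 - 8/7x_2 + 4/21
  leading term x_2^2: subtract (16/21)·h_4 from -4/3x_2^2 - 8/7x_2 + 4/21 → 0
  remainder 0.

S(h_3,h_4): leading monomials are coprime, so the S-polynomial reduces to 0 (Buchberger's first criterion).
Every S-polynomial of the final basis reduces to 0, so we have a Gröbner basis.
Inter-reduce: drop elements whose leading term is divisible by another's, tail-reduce, and make monic.
Reduced Gröbner basis: {x_1 + 7/4x_2 + 3/4, x_2^2 + 6/7x_2 - 1/7}.
Label its elements g_1 = x_1 + 7/4x_2 + 3/4, g_2 = x_2^2 + 6/7x_2 - 1/7.

Reduce p = -5/3x_1^2 - 7x_1x_2 - 4x_1 + 33/4x_2 - 85/12 modulo G:
  leading term x_1^2: subtract (-5/3x_1)·g_1 from -5/3x_1^2 - 7x_1x_2 - 4x_1 + 33/4x_2 - 85/12 → -49/12x_1x_2 - 11/4x_1 + 33/4x_2 - 85/12
  leading term x_1x_2: subtract (-49/12x_2)·g_1 from -49/12x_1x_2 - 11/4x_1 + 33/4x_2 - 85/12 → -11/4x_1 + 343/48x_2^2 + 181/16x_2 - 85/12
  leading term x_1: subtract (-11/4)·g_1 from -11/4x_1 + 343/48x_2^2 + 181/16x_2 - 85/12 → 343/48x_2^2 + 129/8x_2 - 241/48
  leading term x_2^2: subtract (343/48)·g_2 from 343/48x_2^2 + 129/8x_2 - 241/48 → 10x_2 - 4
  leading term x_2: no divisor's leading term divides it; move 10x_2 to the remainder.
  leading term 1: no divisor's leading term divides it; move -4 to the remainder.
  normal form = 10x_2 - 4.
The normal form is nonzero, so p ∉ I. Since p minus its normal form lies in I, I + (p) = I + (r) where r = 10x_2 - 4; decide whether this ideal is the whole ring.
Run Buchberger on G together with r (pairs among the g_i already reduce to 0 since G is a Gröbner basis):
g_1 = x_1 + 7/4x_2 + 3/4, LT = x_1.
g_2 = x_2^2 + 6/7x_2 - 1/7, LT = x_2^2.
r = 10x_2 - 4, LT = x_2.

S(g_1,g_2): leading monomials are coprime, so the S-polynomial reduces to 0 (Buchberger's first criterion).
S(g_1,r): leading monomials are coprime, so the S-polynomial reduces to 0 (Buchberger's first criterion).
S(g_2,r): lcm = x_2^2. S = 44/35x_2 - 1/7.
  leading term x_2: subtract (22/175)·r from 44/35x_2 - 1/7 → 9/25
  leading term 1: no divisor's leading term divides it; move 9/25 to the remainder.
  remainder 9/25 ≠ 0; add m_4 = 9/25 to the basis.

S(g_1,m_4): leading monomials are coprime, so the S-polynomial reduces to 0 (Buchberger's first criterion).
S(g_2,m_4): leading monomials are coprime, so the S-polynomial reduces to 0 (Buchberger's first criterion).
S(r,m_4): leading monomials are coprime, so the S-polynomial reduces to 0 (Buchberger's first criterion).
Every S-polynomial of the final basis reduces to 0, so we have a Gröbner basis.
Inter-reduce: drop elements whose leading term is divisible by another's, tail-reduce, and make monic.
Reduced Gröbner basis: {1}.
The reduced Gröbner basis of I + (p) is {1}: the ideal is the whole ring, so the enlarged system has no common solution — adjoining p is inconsistent.

Adjoining -5/3x_1^2 - 7x_1x_2 - 4x_1 + 33/4x_2 - 85/12 makes the ideal the whole ring: the system is inconsistent.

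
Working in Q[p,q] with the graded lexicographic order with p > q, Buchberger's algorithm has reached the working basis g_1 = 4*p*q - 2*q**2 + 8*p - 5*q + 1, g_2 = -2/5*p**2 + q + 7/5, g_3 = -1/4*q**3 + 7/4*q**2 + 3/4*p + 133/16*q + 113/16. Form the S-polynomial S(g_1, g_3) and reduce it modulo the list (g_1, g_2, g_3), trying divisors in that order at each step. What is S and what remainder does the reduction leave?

lcm(LM(g_1), LM(g_3)) = p*q**3.
S = (lcm/LT(g_1))·g_1 − (lcm/LT(g_3))·g_3 = -1/2*q**4 + 9*p*q**2 - 5/4*q**3 + 3*p**2 + 133/4*p*q + 1/4*q**2 + 113/4*p.
Reduce S modulo (g_1, g_2, g_3) in that order:
  leading term q**4: subtract (2*q)·g_3 from -1/2*q**4 + 9*p*q**2 - 5/4*q**3 + 3*p**2 + 133/4*p*q + 1/4*q**2 + 113/4*p → 9*p*q**2 - 19/4*q**3 + 3*p**2 + 127/4*p*q - 131/8*q**2 + 113/4*p - 113/8*q
  leading term p*q**2: subtract (9/4*q)·g_1 from 9*p*q**2 - 19/4*q**3 + 3*p**2 + 127/4*p*q - 131/8*q**2 + 113/4*p - 113/8*q → -1/4*q**3 + 3*p**2 + 55/4*p*q - 41/8*q**2 + 113/4*p - 131/8*q
  leading term q**3: subtract (1)·g_3 from -1/4*q**3 + 3*p**2 + 55/4*p*q - 41/8*q**2 + 113/4*p - 131/8*q → 3*p**2 + 55/4*p*q - 55/8*q**2 + 55/2*p - 395/16*q - 113/16
  leading term p**2: subtract (-15/2)·g_2 from 3*p**2 + 55/4*p*q - 55/8*q**2 + 55/2*p - 395/16*q - 113/16 → 55/4*p*q - 55/8*q**2 + 55/2*p - 275/16*q + 55/16
  leading term p*q: subtract (55/16)·g_1 from 55/4*p*q - 55/8*q**2 + 55/2*p - 275/16*q + 55/16 → 0
The remainder is 0, so this S-polynomial contributes no new basis element.
An S-polynomial is built so that the two leading terms cancel; whether anything survives reduction is exactly the Gröbner-basis criterion.

S(g_1, g_3) = -1/2*q**4 + 9*p*q**2 - 5/4*q**3 + 3*p**2 + 133/4*p*q + 1/4*q**2 + 113/4*p; remainder on division = 0.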